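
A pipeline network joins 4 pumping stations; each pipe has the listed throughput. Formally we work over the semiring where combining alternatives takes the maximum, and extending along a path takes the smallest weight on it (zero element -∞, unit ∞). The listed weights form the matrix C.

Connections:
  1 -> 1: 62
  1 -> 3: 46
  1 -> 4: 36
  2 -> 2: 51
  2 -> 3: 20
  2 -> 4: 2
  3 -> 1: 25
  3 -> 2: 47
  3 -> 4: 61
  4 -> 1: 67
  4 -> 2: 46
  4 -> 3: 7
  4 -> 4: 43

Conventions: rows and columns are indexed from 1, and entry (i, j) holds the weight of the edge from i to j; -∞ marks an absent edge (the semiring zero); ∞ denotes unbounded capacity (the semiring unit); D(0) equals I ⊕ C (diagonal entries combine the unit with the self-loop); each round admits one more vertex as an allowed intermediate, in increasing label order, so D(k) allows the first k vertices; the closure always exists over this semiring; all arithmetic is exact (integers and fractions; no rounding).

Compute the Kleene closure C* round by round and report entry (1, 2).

D(0):
  [∞, -∞, 46, 36]
  [-∞, ∞, 20, 2]
  [25, 47, ∞, 61]
  [67, 46, 7, ∞]
D(1):
  [∞, -∞, 46, 36]
  [-∞, ∞, 20, 2]
  [25, 47, ∞, 61]
  [67, 46, 46, ∞]
D(2):
  [∞, -∞, 46, 36]
  [-∞, ∞, 20, 2]
  [25, 47, ∞, 61]
  [67, 46, 46, ∞]
D(3):
  [∞, 46, 46, 46]
  [20, ∞, 20, 20]
  [25, 47, ∞, 61]
  [67, 46, 46, ∞]
D(4):
  [∞, 46, 46, 46]
  [20, ∞, 20, 20]
  [61, 47, ∞, 61]
  [67, 46, 46, ∞]
Answer: C*[1][2] = 46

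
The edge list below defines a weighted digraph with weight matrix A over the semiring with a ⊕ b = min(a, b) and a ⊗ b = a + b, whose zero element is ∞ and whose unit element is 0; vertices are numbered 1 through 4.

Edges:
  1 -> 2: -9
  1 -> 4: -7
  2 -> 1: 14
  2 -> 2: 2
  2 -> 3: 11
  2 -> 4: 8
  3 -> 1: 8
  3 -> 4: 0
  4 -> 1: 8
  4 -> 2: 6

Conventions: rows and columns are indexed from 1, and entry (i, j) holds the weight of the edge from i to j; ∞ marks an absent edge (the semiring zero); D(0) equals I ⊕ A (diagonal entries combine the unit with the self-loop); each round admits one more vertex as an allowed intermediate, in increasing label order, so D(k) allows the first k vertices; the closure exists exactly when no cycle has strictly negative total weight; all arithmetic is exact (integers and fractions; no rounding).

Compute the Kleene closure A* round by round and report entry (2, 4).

D(0):
  [0, -9, ∞, -7]
  [14, 0, 11, 8]
  [8, ∞, 0, 0]
  [8, 6, ∞, 0]
D(1):
  [0, -9, ∞, -7]
  [14, 0, 11, 7]
  [8, -1, 0, 0]
  [8, -1, ∞, 0]
D(2):
  [0, -9, 2, -7]
  [14, 0, 11, 7]
  [8, -1, 0, 0]
  [8, -1, 10, 0]
D(3):
  [0, -9, 2, -7]
  [14, 0, 11, 7]
  [8, -1, 0, 0]
  [8, -1, 10, 0]
D(4):
  [0, -9, 2, -7]
  [14, 0, 11, 7]
  [8, -1, 0, 0]
  [8, -1, 10, 0]
Answer: A*[2][4] = 7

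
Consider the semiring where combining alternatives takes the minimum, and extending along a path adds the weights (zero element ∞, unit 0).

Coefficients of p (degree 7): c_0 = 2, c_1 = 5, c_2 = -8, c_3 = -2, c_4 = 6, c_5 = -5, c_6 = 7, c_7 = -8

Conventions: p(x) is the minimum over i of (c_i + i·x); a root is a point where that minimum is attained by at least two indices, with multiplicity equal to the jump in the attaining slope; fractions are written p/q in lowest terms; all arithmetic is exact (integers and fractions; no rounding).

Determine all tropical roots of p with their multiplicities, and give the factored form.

hull edge (i=0, c=2) to (i=2, c=-8): slope -5, span 2
hull edge (i=2, c=-8) to (i=7, c=-8): slope 0, span 5
Factored form: p(x) = -8 ⊗ (x ⊕ 0) ⊗ (x ⊕ 0) ⊗ (x ⊕ 0) ⊗ (x ⊕ 0) ⊗ (x ⊕ 0) ⊗ (x ⊕ 5) ⊗ (x ⊕ 5)
Answer: roots = 0 (mult 5), 5 (mult 2)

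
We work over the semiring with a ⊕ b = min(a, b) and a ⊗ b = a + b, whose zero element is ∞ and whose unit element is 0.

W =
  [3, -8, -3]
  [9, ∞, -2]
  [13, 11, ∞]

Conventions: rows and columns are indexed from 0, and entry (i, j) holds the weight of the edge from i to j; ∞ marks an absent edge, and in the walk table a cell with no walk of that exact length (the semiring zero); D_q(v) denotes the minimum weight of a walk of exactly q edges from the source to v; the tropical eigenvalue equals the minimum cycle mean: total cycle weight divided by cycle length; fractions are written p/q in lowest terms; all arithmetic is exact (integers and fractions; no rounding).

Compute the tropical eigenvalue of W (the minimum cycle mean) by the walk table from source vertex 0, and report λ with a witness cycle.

q=0: [0, ∞, ∞]
q=1: [3, -8, -3]
q=2: [1, -5, -10]
q=3: [3, -7, -7]
Optimal cycle mean attained by: cycle 0->1->0, total (-8) + 9, length 2.
Answer: λ = 1/2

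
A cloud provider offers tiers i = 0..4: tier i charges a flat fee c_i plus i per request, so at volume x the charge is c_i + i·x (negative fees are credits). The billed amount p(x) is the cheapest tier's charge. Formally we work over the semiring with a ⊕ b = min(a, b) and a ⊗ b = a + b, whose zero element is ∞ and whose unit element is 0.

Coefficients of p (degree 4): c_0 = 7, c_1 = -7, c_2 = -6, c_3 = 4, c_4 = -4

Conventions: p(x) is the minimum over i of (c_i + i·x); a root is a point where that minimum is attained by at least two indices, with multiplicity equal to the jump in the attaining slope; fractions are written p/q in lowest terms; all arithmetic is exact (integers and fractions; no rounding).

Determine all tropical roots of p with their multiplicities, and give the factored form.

hull edge (i=0, c=7) to (i=1, c=-7): slope -14, span 1
hull edge (i=1, c=-7) to (i=4, c=-4): slope 1, span 3
Factored form: p(x) = -4 ⊗ (x ⊕ (-1)) ⊗ (x ⊕ (-1)) ⊗ (x ⊕ (-1)) ⊗ (x ⊕ 14)
Answer: roots = -1 (mult 3), 14 (mult 1)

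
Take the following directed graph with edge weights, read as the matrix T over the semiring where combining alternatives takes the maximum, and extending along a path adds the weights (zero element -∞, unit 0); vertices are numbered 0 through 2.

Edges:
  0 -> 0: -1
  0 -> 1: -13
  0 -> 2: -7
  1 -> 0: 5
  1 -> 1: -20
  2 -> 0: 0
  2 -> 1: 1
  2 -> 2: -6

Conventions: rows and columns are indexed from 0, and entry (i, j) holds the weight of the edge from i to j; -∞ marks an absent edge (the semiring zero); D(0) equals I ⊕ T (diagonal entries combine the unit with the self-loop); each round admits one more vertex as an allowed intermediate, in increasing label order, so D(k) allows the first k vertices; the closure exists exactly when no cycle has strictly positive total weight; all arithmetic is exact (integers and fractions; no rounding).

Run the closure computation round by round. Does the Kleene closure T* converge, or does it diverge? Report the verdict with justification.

D(0):
  [0, -13, -7]
  [5, 0, -∞]
  [0, 1, 0]
D(1):
  [0, -13, -7]
  [5, 0, -2]
  [0, 1, 0]
D(2):
  [0, -13, -7]
  [5, 0, -2]
  [6, 1, 0]
D(3):
  [0, -6, -7]
  [5, 0, -2]
  [6, 1, 0]
Key observation: every diagonal entry stays at the unit through all rounds, so no improving cycle exists.
Answer: CONVERGES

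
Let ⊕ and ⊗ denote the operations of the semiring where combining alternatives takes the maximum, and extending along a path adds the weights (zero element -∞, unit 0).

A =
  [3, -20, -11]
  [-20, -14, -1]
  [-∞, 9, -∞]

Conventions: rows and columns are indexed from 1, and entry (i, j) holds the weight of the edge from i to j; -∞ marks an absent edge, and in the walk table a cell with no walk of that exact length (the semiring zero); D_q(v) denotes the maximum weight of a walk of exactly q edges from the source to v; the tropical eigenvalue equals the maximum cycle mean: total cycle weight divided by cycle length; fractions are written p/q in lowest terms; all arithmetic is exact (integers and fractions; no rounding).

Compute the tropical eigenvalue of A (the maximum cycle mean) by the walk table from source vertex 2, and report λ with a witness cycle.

q=0: [-∞, 0, -∞]
q=1: [-20, -14, -1]
q=2: [-17, 8, -15]
q=3: [-12, -6, 7]
Optimal cycle mean attained by: cycle 2->3->2, total (-1) + 9, length 2.
Answer: λ = 4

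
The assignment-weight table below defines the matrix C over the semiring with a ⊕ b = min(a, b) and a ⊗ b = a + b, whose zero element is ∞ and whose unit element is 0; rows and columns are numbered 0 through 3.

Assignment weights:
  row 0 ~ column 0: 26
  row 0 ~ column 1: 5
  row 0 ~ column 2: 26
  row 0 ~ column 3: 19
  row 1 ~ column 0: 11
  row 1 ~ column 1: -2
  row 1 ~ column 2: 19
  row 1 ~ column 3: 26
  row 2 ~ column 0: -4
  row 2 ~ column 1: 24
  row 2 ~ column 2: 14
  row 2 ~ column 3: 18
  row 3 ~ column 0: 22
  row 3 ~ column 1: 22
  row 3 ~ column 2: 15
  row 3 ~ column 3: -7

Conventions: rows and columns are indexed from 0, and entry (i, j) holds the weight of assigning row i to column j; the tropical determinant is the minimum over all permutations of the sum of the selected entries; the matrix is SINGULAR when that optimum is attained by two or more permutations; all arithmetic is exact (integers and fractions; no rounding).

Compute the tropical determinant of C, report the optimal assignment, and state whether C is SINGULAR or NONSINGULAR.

σ = (0, 1, 2, 3): 26 + (-2) + 14 + (-7) = 31
σ = (0, 1, 3, 2): 26 + (-2) + 18 + 15 = 57
σ = (0, 2, 1, 3): 26 + 19 + 24 + (-7) = 62
σ = (0, 2, 3, 1): 26 + 19 + 18 + 22 = 85
σ = (0, 3, 1, 2): 26 + 26 + 24 + 15 = 91
σ = (0, 3, 2, 1): 26 + 26 + 14 + 22 = 88
σ = (1, 0, 2, 3): 5 + 11 + 14 + (-7) = 23
σ = (1, 0, 3, 2): 5 + 11 + 18 + 15 = 49
σ = (1, 2, 0, 3): 5 + 19 + (-4) + (-7) = 13
σ = (1, 2, 3, 0): 5 + 19 + 18 + 22 = 64
σ = (1, 3, 0, 2): 5 + 26 + (-4) + 15 = 42
σ = (1, 3, 2, 0): 5 + 26 + 14 + 22 = 67
σ = (2, 0, 1, 3): 26 + 11 + 24 + (-7) = 54
σ = (2, 0, 3, 1): 26 + 11 + 18 + 22 = 77
σ = (2, 1, 0, 3): 26 + (-2) + (-4) + (-7) = 13
σ = (2, 1, 3, 0): 26 + (-2) + 18 + 22 = 64
σ = (2, 3, 0, 1): 26 + 26 + (-4) + 22 = 70
σ = (2, 3, 1, 0): 26 + 26 + 24 + 22 = 98
σ = (3, 0, 1, 2): 19 + 11 + 24 + 15 = 69
σ = (3, 0, 2, 1): 19 + 11 + 14 + 22 = 66
σ = (3, 1, 0, 2): 19 + (-2) + (-4) + 15 = 28
σ = (3, 1, 2, 0): 19 + (-2) + 14 + 22 = 53
σ = (3, 2, 0, 1): 19 + 19 + (-4) + 22 = 56
σ = (3, 2, 1, 0): 19 + 19 + 24 + 22 = 84
Optimal value attained by: σ = (1, 2, 0, 3).
Answer: det⊕(C) = 13; verdict: SINGULAR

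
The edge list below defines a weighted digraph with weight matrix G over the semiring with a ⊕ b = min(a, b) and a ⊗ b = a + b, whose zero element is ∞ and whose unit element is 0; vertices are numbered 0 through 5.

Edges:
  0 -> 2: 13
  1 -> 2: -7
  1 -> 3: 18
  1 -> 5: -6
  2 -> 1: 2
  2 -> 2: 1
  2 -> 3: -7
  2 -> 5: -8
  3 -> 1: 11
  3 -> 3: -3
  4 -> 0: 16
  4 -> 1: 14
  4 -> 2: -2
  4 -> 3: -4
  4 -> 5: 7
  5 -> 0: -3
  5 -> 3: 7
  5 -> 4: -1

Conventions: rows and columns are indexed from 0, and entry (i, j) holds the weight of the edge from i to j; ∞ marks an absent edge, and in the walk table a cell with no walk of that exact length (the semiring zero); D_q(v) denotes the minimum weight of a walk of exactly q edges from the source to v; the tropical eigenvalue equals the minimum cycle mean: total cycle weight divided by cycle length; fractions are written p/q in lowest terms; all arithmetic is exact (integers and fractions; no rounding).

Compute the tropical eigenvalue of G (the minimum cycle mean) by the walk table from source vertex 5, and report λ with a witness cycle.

q=0: [∞, ∞, ∞, ∞, ∞, 0]
q=1: [-3, ∞, ∞, 7, -1, ∞]
q=2: [15, 13, -3, -5, ∞, 6]
q=3: [3, -1, -2, -10, 5, -11]
q=4: [-14, 0, -8, -13, -12, -10]
q=5: [-13, -6, -14, -16, -11, -16]
q=6: [-19, -12, -13, -21, -17, -22]
Optimal cycle mean attained by: cycle 2->5->4->2, total (-8) + (-1) + (-2), length 3.
Answer: λ = -11/3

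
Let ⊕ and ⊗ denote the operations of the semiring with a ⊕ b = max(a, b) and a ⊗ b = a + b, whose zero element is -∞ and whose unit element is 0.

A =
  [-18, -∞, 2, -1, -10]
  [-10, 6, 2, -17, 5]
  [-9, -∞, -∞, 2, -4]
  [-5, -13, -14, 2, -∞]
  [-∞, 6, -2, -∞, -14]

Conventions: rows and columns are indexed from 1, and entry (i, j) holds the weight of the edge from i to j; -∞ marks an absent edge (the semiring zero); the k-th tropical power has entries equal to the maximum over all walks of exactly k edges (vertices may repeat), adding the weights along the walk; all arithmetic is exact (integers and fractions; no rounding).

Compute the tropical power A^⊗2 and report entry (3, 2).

A^⊗2:
  [-6, -4, -12, 4, -2]
  [-4, 12, 8, 4, 11]
  [-3, 2, -6, 4, -18]
  [-3, -7, -3, 4, -8]
  [-4, 12, 8, 0, 11]
Key observation: the optimum is the walk 3->5->2, with weight (-4) + 6 = 2.
Optimal value attained by: walk 3->5->2.
Answer: (A^⊗2)[3][2] = 2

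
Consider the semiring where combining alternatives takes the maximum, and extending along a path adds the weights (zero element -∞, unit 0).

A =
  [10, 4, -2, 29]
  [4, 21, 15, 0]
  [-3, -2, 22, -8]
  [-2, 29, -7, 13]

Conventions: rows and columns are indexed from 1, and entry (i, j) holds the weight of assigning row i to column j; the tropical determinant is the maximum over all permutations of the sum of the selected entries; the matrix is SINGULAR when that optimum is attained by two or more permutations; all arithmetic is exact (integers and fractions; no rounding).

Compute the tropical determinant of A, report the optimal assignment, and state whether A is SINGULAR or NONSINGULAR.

σ = (1, 2, 3, 4): 10 + 21 + 22 + 13 = 66
σ = (1, 2, 4, 3): 10 + 21 + (-8) + (-7) = 16
σ = (1, 3, 2, 4): 10 + 15 + (-2) + 13 = 36
σ = (1, 3, 4, 2): 10 + 15 + (-8) + 29 = 46
σ = (1, 4, 2, 3): 10 + 0 + (-2) + (-7) = 1
σ = (1, 4, 3, 2): 10 + 0 + 22 + 29 = 61
σ = (2, 1, 3, 4): 4 + 4 + 22 + 13 = 43
σ = (2, 1, 4, 3): 4 + 4 + (-8) + (-7) = -7
σ = (2, 3, 1, 4): 4 + 15 + (-3) + 13 = 29
σ = (2, 3, 4, 1): 4 + 15 + (-8) + (-2) = 9
σ = (2, 4, 1, 3): 4 + 0 + (-3) + (-7) = -6
σ = (2, 4, 3, 1): 4 + 0 + 22 + (-2) = 24
σ = (3, 1, 2, 4): (-2) + 4 + (-2) + 13 = 13
σ = (3, 1, 4, 2): (-2) + 4 + (-8) + 29 = 23
σ = (3, 2, 1, 4): (-2) + 21 + (-3) + 13 = 29
σ = (3, 2, 4, 1): (-2) + 21 + (-8) + (-2) = 9
σ = (3, 4, 1, 2): (-2) + 0 + (-3) + 29 = 24
σ = (3, 4, 2, 1): (-2) + 0 + (-2) + (-2) = -6
σ = (4, 1, 2, 3): 29 + 4 + (-2) + (-7) = 24
σ = (4, 1, 3, 2): 29 + 4 + 22 + 29 = 84
σ = (4, 2, 1, 3): 29 + 21 + (-3) + (-7) = 40
σ = (4, 2, 3, 1): 29 + 21 + 22 + (-2) = 70
σ = (4, 3, 1, 2): 29 + 15 + (-3) + 29 = 70
σ = (4, 3, 2, 1): 29 + 15 + (-2) + (-2) = 40
Optimal value attained by: σ = (4, 1, 3, 2).
Answer: det⊕(A) = 84; verdict: NONSINGULAR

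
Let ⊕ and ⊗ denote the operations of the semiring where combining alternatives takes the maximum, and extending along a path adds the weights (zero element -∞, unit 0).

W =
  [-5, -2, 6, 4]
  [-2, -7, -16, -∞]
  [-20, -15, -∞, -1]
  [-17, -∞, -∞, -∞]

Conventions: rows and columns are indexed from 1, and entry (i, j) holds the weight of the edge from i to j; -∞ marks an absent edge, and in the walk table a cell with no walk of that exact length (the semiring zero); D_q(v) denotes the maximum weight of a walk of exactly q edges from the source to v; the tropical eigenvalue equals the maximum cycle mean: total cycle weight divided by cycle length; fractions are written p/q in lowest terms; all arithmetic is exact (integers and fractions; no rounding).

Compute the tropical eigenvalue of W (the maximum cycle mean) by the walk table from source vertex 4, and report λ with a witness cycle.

q=0: [-∞, -∞, -∞, 0]
q=1: [-17, -∞, -∞, -∞]
q=2: [-22, -19, -11, -13]
q=3: [-21, -24, -16, -12]
q=4: [-26, -23, -15, -17]
Optimal cycle mean attained by: cycle 1->2->1, total (-2) + (-2), length 2.
Answer: λ = -2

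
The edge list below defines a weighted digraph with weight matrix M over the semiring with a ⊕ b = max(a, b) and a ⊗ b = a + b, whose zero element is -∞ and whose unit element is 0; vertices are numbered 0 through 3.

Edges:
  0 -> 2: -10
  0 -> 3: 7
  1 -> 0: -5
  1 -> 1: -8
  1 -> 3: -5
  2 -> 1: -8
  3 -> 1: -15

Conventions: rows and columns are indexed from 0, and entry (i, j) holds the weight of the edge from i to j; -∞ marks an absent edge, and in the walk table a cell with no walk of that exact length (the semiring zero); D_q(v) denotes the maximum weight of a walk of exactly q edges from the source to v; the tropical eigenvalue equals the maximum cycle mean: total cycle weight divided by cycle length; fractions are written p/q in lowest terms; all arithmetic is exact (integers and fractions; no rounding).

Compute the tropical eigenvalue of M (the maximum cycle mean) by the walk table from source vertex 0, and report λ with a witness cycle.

q=0: [0, -∞, -∞, -∞]
q=1: [-∞, -∞, -10, 7]
q=2: [-∞, -8, -∞, -∞]
q=3: [-13, -16, -∞, -13]
q=4: [-21, -24, -23, -6]
Optimal cycle mean attained by: cycle 0->3->1->0, total 7 + (-15) + (-5), length 3.
Answer: λ = -13/3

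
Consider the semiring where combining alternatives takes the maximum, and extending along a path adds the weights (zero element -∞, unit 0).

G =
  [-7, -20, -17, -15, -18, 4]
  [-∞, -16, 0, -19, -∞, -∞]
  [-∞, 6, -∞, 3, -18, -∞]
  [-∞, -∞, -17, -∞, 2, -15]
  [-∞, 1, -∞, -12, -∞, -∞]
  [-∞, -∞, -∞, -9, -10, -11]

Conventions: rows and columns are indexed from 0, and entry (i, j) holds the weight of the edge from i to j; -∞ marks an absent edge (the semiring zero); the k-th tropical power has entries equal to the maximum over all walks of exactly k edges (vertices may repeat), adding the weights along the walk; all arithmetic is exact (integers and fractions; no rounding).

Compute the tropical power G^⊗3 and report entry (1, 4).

G^⊗2:
  [-14, -11, -20, -5, -6, -3]
  [-∞, 6, -16, 3, -17, -34]
  [-∞, -10, 6, -13, 5, -12]
  [-∞, 3, -∞, -10, -25, -26]
  [-∞, -15, 1, -18, -10, -27]
  [-∞, -9, -26, -20, -7, -22]
G^⊗3:
  [-21, -5, -11, -12, -3, -10]
  [-∞, -10, 6, -13, 5, -12]
  [-∞, 12, -10, 9, -11, -23]
  [-∞, -13, 3, -16, -8, -25]
  [-∞, 7, -15, 4, -16, -33]
  [-∞, -6, -9, -19, -18, -33]
Key observation: the optimum is the walk 1->2->3->4, with weight 0 + 3 + 2 = 5.
Optimal value attained by: walk 1->2->3->4.
Answer: (G^⊗3)[1][4] = 5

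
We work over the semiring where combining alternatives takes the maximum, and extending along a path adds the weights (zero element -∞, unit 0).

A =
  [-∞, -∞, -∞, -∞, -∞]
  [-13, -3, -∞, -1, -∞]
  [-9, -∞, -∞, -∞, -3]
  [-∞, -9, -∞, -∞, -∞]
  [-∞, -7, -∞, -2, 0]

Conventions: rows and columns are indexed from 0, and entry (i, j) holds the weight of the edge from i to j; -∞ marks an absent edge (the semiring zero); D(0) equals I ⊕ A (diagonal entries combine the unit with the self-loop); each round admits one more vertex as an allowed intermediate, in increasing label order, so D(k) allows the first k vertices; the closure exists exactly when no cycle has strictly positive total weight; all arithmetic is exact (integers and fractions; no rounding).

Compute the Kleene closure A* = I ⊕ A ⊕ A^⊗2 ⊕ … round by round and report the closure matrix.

D(0):
  [0, -∞, -∞, -∞, -∞]
  [-13, 0, -∞, -1, -∞]
  [-9, -∞, 0, -∞, -3]
  [-∞, -9, -∞, 0, -∞]
  [-∞, -7, -∞, -2, 0]
D(1):
  [0, -∞, -∞, -∞, -∞]
  [-13, 0, -∞, -1, -∞]
  [-9, -∞, 0, -∞, -3]
  [-∞, -9, -∞, 0, -∞]
  [-∞, -7, -∞, -2, 0]
D(2):
  [0, -∞, -∞, -∞, -∞]
  [-13, 0, -∞, -1, -∞]
  [-9, -∞, 0, -∞, -3]
  [-22, -9, -∞, 0, -∞]
  [-20, -7, -∞, -2, 0]
D(3):
  [0, -∞, -∞, -∞, -∞]
  [-13, 0, -∞, -1, -∞]
  [-9, -∞, 0, -∞, -3]
  [-22, -9, -∞, 0, -∞]
  [-20, -7, -∞, -2, 0]
D(4):
  [0, -∞, -∞, -∞, -∞]
  [-13, 0, -∞, -1, -∞]
  [-9, -∞, 0, -∞, -3]
  [-22, -9, -∞, 0, -∞]
  [-20, -7, -∞, -2, 0]
D(5):
  [0, -∞, -∞, -∞, -∞]
  [-13, 0, -∞, -1, -∞]
  [-9, -10, 0, -5, -3]
  [-22, -9, -∞, 0, -∞]
  [-20, -7, -∞, -2, 0]
Answer: A* = [[0, -∞, -∞, -∞, -∞], [-13, 0, -∞, -1, -∞], [-9, -10, 0, -5, -3], [-22, -9, -∞, 0, -∞], [-20, -7, -∞, -2, 0]]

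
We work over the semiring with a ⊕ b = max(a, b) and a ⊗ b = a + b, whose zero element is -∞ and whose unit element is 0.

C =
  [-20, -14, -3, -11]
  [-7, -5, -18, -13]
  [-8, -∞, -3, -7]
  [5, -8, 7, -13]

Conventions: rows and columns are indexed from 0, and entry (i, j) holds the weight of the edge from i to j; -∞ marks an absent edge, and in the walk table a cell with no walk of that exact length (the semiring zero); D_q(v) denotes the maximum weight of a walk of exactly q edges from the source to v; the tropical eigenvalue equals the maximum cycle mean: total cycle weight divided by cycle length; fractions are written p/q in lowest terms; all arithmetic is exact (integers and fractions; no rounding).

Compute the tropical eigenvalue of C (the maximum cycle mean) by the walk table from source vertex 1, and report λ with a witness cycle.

q=0: [-∞, 0, -∞, -∞]
q=1: [-7, -5, -18, -13]
q=2: [-8, -10, -6, -18]
q=3: [-13, -15, -9, -13]
q=4: [-8, -20, -6, -16]
Optimal cycle mean attained by: cycle 2->3->2, total (-7) + 7, length 2.
Answer: λ = 0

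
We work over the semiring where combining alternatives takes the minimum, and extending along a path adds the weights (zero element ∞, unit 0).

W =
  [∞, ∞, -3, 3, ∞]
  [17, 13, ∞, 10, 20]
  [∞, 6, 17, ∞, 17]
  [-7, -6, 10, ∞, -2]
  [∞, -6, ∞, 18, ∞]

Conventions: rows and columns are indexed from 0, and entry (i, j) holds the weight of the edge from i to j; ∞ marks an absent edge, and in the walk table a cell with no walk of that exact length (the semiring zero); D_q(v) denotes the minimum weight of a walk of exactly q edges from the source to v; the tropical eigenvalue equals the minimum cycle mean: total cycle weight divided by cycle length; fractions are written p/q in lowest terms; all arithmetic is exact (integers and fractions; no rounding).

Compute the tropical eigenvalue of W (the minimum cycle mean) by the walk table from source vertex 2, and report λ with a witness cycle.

q=0: [∞, ∞, 0, ∞, ∞]
q=1: [∞, 6, 17, ∞, 17]
q=2: [23, 11, 34, 16, 26]
q=3: [9, 10, 20, 21, 14]
q=4: [14, 8, 6, 12, 19]
q=5: [5, 6, 11, 17, 10]
Optimal cycle mean attained by: cycle 0->3->0, total 3 + (-7), length 2.
Answer: λ = -2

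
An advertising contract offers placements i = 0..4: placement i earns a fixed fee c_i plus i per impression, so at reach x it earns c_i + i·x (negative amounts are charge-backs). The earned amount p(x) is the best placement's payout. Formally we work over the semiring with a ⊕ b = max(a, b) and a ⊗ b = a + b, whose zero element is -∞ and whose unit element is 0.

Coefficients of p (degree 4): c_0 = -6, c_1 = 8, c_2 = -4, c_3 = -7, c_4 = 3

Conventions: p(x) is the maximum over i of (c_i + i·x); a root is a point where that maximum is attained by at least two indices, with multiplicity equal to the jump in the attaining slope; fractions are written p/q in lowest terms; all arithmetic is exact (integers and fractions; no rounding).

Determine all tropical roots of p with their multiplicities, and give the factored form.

hull edge (i=0, c=-6) to (i=1, c=8): slope 14, span 1
hull edge (i=1, c=8) to (i=4, c=3): slope -5/3, span 3
Factored form: p(x) = 3 ⊗ (x ⊕ (-14)) ⊗ (x ⊕ 5/3) ⊗ (x ⊕ 5/3) ⊗ (x ⊕ 5/3)
Answer: roots = -14 (mult 1), 5/3 (mult 3)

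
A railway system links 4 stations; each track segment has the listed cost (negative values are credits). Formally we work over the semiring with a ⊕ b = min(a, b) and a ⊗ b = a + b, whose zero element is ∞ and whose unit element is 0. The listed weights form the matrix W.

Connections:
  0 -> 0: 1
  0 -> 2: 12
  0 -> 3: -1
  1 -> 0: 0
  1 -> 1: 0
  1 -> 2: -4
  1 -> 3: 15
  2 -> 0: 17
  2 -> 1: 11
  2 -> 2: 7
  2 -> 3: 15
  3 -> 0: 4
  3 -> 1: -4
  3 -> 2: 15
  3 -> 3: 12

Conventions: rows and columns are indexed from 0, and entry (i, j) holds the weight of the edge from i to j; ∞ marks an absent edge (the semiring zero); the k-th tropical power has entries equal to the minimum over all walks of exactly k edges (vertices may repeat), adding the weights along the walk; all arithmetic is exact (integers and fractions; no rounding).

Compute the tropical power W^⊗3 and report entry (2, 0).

W^⊗2:
  [2, -5, 13, 0]
  [0, 0, -4, -1]
  [11, 11, 7, 16]
  [-4, -4, -8, 3]
W^⊗3:
  [-5, -5, -9, 1]
  [0, -5, -4, -1]
  [11, 11, 7, 10]
  [-4, -4, -8, -5]
Key observation: the optimum is the walk 2->1->1->0, with weight 11 + 0 + 0 = 11.
Optimal value attained by: walk 2->1->1->0.
Answer: (W^⊗3)[2][0] = 11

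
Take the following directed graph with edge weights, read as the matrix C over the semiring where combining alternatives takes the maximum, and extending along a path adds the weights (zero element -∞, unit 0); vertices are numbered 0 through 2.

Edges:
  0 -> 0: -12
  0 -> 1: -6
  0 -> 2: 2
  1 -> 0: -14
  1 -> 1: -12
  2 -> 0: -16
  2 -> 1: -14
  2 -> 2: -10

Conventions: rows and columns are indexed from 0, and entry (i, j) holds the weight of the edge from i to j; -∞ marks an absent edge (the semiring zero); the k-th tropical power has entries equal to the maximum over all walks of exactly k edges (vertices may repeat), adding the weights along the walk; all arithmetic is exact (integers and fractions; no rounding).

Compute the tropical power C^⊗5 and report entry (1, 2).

C^⊗2:
  [-14, -12, -8]
  [-26, -20, -12]
  [-26, -22, -14]
C^⊗3:
  [-24, -20, -12]
  [-28, -26, -22]
  [-30, -28, -24]
C^⊗4:
  [-28, -26, -22]
  [-38, -34, -26]
  [-40, -36, -28]
C^⊗5:
  [-38, -34, -26]
  [-42, -40, -36]
  [-44, -42, -38]
Key observation: the optimum is the walk 1->0->2->0->2->2, with weight (-14) + 2 + (-16) + 2 + (-10) = -36.
Optimal value attained by: walk 1->0->2->0->2->2.
Answer: (C^⊗5)[1][2] = -36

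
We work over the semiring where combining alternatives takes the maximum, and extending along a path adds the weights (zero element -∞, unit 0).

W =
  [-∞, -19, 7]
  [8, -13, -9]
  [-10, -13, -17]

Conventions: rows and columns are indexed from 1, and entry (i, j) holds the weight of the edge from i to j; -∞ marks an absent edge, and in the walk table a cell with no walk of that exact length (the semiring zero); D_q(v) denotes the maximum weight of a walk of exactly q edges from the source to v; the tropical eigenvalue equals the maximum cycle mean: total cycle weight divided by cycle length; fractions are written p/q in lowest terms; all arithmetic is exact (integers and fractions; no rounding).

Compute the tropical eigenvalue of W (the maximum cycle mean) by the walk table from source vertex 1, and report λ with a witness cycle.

q=0: [0, -∞, -∞]
q=1: [-∞, -19, 7]
q=2: [-3, -6, -10]
q=3: [2, -19, 4]
Optimal cycle mean attained by: cycle 1->3->2->1, total 7 + (-13) + 8, length 3.
Answer: λ = 2/3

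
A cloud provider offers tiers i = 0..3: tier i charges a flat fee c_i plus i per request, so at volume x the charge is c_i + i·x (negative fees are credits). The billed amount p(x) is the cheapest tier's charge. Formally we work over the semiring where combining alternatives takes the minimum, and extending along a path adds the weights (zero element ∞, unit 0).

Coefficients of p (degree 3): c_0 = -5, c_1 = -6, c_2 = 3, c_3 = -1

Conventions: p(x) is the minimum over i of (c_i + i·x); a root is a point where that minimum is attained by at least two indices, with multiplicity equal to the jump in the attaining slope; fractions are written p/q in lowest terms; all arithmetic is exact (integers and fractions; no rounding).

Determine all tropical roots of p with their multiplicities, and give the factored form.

hull edge (i=0, c=-5) to (i=1, c=-6): slope -1, span 1
hull edge (i=1, c=-6) to (i=3, c=-1): slope 5/2, span 2
Factored form: p(x) = -1 ⊗ (x ⊕ (-5/2)) ⊗ (x ⊕ (-5/2)) ⊗ (x ⊕ 1)
Answer: roots = -5/2 (mult 2), 1 (mult 1)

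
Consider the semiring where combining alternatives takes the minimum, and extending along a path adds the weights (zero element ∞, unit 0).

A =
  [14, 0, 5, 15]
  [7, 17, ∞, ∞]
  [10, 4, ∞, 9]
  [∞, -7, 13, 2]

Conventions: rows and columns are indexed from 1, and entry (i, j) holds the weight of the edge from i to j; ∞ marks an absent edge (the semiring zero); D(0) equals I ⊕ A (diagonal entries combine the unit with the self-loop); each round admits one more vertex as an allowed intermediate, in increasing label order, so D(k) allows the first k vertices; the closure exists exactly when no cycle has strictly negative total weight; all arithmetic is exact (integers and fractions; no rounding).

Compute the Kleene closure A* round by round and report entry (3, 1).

D(0):
  [0, 0, 5, 15]
  [7, 0, ∞, ∞]
  [10, 4, 0, 9]
  [∞, -7, 13, 0]
D(1):
  [0, 0, 5, 15]
  [7, 0, 12, 22]
  [10, 4, 0, 9]
  [∞, -7, 13, 0]
D(2):
  [0, 0, 5, 15]
  [7, 0, 12, 22]
  [10, 4, 0, 9]
  [0, -7, 5, 0]
D(3):
  [0, 0, 5, 14]
  [7, 0, 12, 21]
  [10, 4, 0, 9]
  [0, -7, 5, 0]
D(4):
  [0, 0, 5, 14]
  [7, 0, 12, 21]
  [9, 2, 0, 9]
  [0, -7, 5, 0]
Answer: A*[3][1] = 9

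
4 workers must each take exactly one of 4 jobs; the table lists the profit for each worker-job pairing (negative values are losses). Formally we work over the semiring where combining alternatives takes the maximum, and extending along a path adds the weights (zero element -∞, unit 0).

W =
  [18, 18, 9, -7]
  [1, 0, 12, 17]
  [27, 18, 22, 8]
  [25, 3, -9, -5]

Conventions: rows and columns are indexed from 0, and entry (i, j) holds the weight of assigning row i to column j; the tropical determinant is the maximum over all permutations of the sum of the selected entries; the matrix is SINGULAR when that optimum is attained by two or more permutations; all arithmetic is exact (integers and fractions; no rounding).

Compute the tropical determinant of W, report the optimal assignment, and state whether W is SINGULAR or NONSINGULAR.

σ = (0, 1, 2, 3): 18 + 0 + 22 + (-5) = 35
σ = (0, 1, 3, 2): 18 + 0 + 8 + (-9) = 17
σ = (0, 2, 1, 3): 18 + 12 + 18 + (-5) = 43
σ = (0, 2, 3, 1): 18 + 12 + 8 + 3 = 41
σ = (0, 3, 1, 2): 18 + 17 + 18 + (-9) = 44
σ = (0, 3, 2, 1): 18 + 17 + 22 + 3 = 60
σ = (1, 0, 2, 3): 18 + 1 + 22 + (-5) = 36
σ = (1, 0, 3, 2): 18 + 1 + 8 + (-9) = 18
σ = (1, 2, 0, 3): 18 + 12 + 27 + (-5) = 52
σ = (1, 2, 3, 0): 18 + 12 + 8 + 25 = 63
σ = (1, 3, 0, 2): 18 + 17 + 27 + (-9) = 53
σ = (1, 3, 2, 0): 18 + 17 + 22 + 25 = 82
σ = (2, 0, 1, 3): 9 + 1 + 18 + (-5) = 23
σ = (2, 0, 3, 1): 9 + 1 + 8 + 3 = 21
σ = (2, 1, 0, 3): 9 + 0 + 27 + (-5) = 31
σ = (2, 1, 3, 0): 9 + 0 + 8 + 25 = 42
σ = (2, 3, 0, 1): 9 + 17 + 27 + 3 = 56
σ = (2, 3, 1, 0): 9 + 17 + 18 + 25 = 69
σ = (3, 0, 1, 2): (-7) + 1 + 18 + (-9) = 3
σ = (3, 0, 2, 1): (-7) + 1 + 22 + 3 = 19
σ = (3, 1, 0, 2): (-7) + 0 + 27 + (-9) = 11
σ = (3, 1, 2, 0): (-7) + 0 + 22 + 25 = 40
σ = (3, 2, 0, 1): (-7) + 12 + 27 + 3 = 35
σ = (3, 2, 1, 0): (-7) + 12 + 18 + 25 = 48
Optimal value attained by: σ = (1, 3, 2, 0).
Answer: det⊕(W) = 82; verdict: NONSINGULAR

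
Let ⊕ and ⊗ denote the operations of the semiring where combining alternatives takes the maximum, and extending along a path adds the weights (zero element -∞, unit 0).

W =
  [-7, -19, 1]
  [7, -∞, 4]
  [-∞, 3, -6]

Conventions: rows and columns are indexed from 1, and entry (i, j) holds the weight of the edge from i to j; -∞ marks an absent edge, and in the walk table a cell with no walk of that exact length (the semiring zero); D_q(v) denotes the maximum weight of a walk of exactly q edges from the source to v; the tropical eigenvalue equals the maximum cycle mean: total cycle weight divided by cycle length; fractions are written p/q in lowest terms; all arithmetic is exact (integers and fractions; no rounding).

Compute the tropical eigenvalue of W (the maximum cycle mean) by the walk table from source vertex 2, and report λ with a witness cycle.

q=0: [-∞, 0, -∞]
q=1: [7, -∞, 4]
q=2: [0, 7, 8]
q=3: [14, 11, 11]
Optimal cycle mean attained by: cycle 1->3->2->1, total 1 + 3 + 7, length 3.
Answer: λ = 11/3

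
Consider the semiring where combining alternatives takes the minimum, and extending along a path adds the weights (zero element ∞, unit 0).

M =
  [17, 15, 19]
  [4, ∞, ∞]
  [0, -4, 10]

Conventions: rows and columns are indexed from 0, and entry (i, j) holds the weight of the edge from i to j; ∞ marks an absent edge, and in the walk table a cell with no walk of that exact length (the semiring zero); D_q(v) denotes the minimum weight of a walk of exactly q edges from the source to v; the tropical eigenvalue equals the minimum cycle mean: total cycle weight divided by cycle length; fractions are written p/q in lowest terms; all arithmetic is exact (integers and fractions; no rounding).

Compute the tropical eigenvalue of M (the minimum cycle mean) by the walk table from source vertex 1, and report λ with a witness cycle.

q=0: [∞, 0, ∞]
q=1: [4, ∞, ∞]
q=2: [21, 19, 23]
q=3: [23, 19, 33]
Optimal cycle mean attained by: cycle 0->2->1->0, total 19 + (-4) + 4, length 3.
Answer: λ = 19/3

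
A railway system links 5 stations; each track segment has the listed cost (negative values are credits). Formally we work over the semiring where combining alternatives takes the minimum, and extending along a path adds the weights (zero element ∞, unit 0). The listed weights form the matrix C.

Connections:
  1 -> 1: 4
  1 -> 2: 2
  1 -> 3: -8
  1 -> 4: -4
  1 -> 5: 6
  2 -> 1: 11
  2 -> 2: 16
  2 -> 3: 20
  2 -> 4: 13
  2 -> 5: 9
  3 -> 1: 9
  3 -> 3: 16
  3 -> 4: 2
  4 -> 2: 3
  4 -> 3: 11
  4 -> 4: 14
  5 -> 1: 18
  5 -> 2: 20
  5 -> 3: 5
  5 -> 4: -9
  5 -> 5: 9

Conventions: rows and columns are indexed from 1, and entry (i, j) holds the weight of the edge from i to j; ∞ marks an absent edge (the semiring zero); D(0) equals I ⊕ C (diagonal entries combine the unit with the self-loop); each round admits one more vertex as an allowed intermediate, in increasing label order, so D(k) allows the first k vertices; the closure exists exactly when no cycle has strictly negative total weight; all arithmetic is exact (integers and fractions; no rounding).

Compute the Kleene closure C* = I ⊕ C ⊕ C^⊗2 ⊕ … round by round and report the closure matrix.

D(0):
  [0, 2, -8, -4, 6]
  [11, 0, 20, 13, 9]
  [9, ∞, 0, 2, ∞]
  [∞, 3, 11, 0, ∞]
  [18, 20, 5, -9, 0]
D(1):
  [0, 2, -8, -4, 6]
  [11, 0, 3, 7, 9]
  [9, 11, 0, 2, 15]
  [∞, 3, 11, 0, ∞]
  [18, 20, 5, -9, 0]
D(2):
  [0, 2, -8, -4, 6]
  [11, 0, 3, 7, 9]
  [9, 11, 0, 2, 15]
  [14, 3, 6, 0, 12]
  [18, 20, 5, -9, 0]
D(3):
  [0, 2, -8, -6, 6]
  [11, 0, 3, 5, 9]
  [9, 11, 0, 2, 15]
  [14, 3, 6, 0, 12]
  [14, 16, 5, -9, 0]
D(4):
  [0, -3, -8, -6, 6]
  [11, 0, 3, 5, 9]
  [9, 5, 0, 2, 14]
  [14, 3, 6, 0, 12]
  [5, -6, -3, -9, 0]
D(5):
  [0, -3, -8, -6, 6]
  [11, 0, 3, 0, 9]
  [9, 5, 0, 2, 14]
  [14, 3, 6, 0, 12]
  [5, -6, -3, -9, 0]
Answer: C* = [[0, -3, -8, -6, 6], [11, 0, 3, 0, 9], [9, 5, 0, 2, 14], [14, 3, 6, 0, 12], [5, -6, -3, -9, 0]]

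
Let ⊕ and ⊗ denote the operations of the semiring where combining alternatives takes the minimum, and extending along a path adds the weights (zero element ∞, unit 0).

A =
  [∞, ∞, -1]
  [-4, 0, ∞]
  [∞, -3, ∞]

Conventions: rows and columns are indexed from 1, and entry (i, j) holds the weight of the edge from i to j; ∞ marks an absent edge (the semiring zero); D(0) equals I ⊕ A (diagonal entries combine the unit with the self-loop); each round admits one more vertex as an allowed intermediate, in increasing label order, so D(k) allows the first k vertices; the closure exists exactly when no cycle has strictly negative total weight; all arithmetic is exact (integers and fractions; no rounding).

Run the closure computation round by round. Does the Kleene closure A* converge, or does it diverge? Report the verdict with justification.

D(0):
  [0, ∞, -1]
  [-4, 0, ∞]
  [∞, -3, 0]
D(1):
  [0, ∞, -1]
  [-4, 0, -5]
  [∞, -3, 0]
Detection: at round 2, diagonal entry (3, 3) turns strictly negative.
Key observation: the cycle 3->2->1->3 has total weight (-3) + (-4) + (-1), which is strictly negative.
Answer: DIVERGES — negative cycle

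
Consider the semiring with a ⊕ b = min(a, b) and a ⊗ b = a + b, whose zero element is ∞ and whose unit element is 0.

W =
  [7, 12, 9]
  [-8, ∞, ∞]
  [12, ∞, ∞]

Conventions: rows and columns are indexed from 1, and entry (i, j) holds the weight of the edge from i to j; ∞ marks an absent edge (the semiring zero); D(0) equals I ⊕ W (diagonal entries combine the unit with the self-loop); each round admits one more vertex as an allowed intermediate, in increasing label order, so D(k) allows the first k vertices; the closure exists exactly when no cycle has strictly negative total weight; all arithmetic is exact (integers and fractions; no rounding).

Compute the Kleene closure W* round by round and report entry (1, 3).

D(0):
  [0, 12, 9]
  [-8, 0, ∞]
  [12, ∞, 0]
D(1):
  [0, 12, 9]
  [-8, 0, 1]
  [12, 24, 0]
D(2):
  [0, 12, 9]
  [-8, 0, 1]
  [12, 24, 0]
D(3):
  [0, 12, 9]
  [-8, 0, 1]
  [12, 24, 0]
Answer: W*[1][3] = 9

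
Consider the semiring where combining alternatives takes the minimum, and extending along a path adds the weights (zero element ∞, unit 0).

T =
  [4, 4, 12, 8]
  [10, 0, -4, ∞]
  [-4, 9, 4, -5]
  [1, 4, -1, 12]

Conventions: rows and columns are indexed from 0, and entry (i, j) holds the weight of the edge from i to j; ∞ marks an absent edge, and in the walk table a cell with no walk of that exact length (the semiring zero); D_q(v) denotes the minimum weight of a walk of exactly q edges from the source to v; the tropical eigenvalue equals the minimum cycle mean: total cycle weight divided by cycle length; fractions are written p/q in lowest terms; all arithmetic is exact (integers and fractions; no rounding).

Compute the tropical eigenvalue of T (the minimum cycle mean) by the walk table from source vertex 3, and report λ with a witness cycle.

q=0: [∞, ∞, ∞, 0]
q=1: [1, 4, -1, 12]
q=2: [-5, 4, 0, -6]
q=3: [-5, -2, -7, -5]
q=4: [-11, -2, -6, -12]
Optimal cycle mean attained by: cycle 2->3->2, total (-5) + (-1), length 2.
Answer: λ = -3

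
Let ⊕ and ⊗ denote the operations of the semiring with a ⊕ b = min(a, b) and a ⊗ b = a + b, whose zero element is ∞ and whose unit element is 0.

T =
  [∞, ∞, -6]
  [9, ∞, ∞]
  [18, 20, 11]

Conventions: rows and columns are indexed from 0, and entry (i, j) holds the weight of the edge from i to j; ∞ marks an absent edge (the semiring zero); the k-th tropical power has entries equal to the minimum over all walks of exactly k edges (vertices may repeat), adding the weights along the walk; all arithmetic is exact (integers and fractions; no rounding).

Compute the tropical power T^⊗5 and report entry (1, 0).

T^⊗2:
  [12, 14, 5]
  [∞, ∞, 3]
  [29, 31, 12]
T^⊗3:
  [23, 25, 6]
  [21, 23, 14]
  [30, 32, 23]
T^⊗4:
  [24, 26, 17]
  [32, 34, 15]
  [41, 43, 24]
T^⊗5:
  [35, 37, 18]
  [33, 35, 26]
  [42, 44, 35]
Key observation: the optimum is the walk 1->0->2->0->2->0, with weight 9 + (-6) + 18 + (-6) + 18 = 33.
Optimal value attained by: walk 1->0->2->0->2->0.
Answer: (T^⊗5)[1][0] = 33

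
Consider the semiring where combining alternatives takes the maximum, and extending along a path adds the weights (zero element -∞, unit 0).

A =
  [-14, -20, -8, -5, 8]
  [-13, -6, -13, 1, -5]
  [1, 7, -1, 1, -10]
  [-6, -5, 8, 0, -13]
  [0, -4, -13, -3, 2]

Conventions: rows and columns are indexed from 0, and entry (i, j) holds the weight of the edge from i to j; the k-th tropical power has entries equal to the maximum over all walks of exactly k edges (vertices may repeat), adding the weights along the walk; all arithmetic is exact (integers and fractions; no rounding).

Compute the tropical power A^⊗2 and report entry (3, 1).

A^⊗2:
  [8, 4, 3, 5, 10]
  [-5, -4, 9, 1, -3]
  [0, 6, 9, 8, 9]
  [9, 15, 8, 9, 2]
  [2, -2, 5, -1, 8]
Key observation: the optimum is the walk 3->2->1, with weight 8 + 7 = 15.
Optimal value attained by: walk 3->2->1.
Answer: (A^⊗2)[3][1] = 15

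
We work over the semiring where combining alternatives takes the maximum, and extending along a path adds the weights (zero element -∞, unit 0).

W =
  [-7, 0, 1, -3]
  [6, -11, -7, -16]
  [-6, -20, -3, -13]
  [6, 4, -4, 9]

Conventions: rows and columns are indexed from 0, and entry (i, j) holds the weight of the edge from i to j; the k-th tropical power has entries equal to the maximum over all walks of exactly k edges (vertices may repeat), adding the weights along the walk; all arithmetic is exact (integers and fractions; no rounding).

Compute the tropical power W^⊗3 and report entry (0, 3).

W^⊗2:
  [6, 1, -2, 6]
  [-1, 6, 7, 3]
  [-7, -6, -5, -4]
  [15, 13, 7, 18]
W^⊗3:
  [12, 10, 7, 15]
  [12, 7, 4, 12]
  [2, 0, -6, 5]
  [24, 22, 16, 27]
Key observation: the optimum is the walk 0->3->3->3, with weight (-3) + 9 + 9 = 15.
Optimal value attained by: walk 0->3->3->3.
Answer: (W^⊗3)[0][3] = 15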